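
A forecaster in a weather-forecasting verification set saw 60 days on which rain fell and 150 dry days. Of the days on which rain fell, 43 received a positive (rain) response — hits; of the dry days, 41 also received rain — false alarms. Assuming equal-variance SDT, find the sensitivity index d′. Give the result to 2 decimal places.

H = 43/60 = 0.7167
FA = 41/150 = 0.2733
Φ⁻¹(H) = 0.573
Φ⁻¹(FA) = -0.603
d' = z(H) − z(FA) = 0.573 − (-0.603) = 1.176

d′ = 1.18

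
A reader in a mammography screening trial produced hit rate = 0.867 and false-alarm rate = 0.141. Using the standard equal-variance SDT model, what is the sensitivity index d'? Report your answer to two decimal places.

Φ⁻¹(H) = Φ⁻¹(0.867) = 1.112
Φ⁻¹(FA) = Φ⁻¹(0.141) = -1.076
d' = z(H) − z(FA) = 1.112 − (-1.076) = 2.188

d' = 2.19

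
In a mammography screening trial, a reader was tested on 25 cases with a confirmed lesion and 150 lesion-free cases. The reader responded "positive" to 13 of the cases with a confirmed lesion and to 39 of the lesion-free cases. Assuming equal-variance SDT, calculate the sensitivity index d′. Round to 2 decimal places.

H = 13/25 = 0.5200
FA = 39/150 = 0.2600
z(H) = z(0.5200) = 0.0502
z(FA) = z(0.2600) = -0.6433
d' = z(H) − z(FA) = 0.0502 − (-0.6433) = 0.6935

d′ = 0.69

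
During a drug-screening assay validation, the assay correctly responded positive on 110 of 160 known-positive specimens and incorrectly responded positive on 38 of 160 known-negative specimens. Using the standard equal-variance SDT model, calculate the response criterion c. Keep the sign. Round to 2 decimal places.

c = 0.11

H = 110/160 = 0.6875
FA = 38/160 = 0.2375
z(H) = z(0.6875) = 0.489
z(FA) = z(0.2375) = -0.714
c = −½·[z(H) + z(FA)] = −0.5 × (0.489 + (-0.714)) = 0.1125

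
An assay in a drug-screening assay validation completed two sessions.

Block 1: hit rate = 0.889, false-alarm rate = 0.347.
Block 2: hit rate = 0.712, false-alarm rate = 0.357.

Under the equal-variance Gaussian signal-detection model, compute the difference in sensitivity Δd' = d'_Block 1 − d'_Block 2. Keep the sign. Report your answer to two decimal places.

Δd' = 0.69

Block 1: z(0.889) = 1.221, z(0.347) = -0.393, d' = 1.614
Block 2: z(0.712) = 0.559, z(0.357) = -0.366, d' = 0.925
Δd' = d'_Block 1 − d'_Block 2 = 1.614 − 0.925 = 0.689
Block 1 has the higher sensitivity.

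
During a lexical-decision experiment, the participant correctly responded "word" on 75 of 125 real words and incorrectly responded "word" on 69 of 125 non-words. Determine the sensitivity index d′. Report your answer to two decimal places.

d′ = 0.12

H = 75/125 = 0.6000
FA = 69/125 = 0.5520
Φ⁻¹(H) = 0.2533
Φ⁻¹(FA) = 0.1307
d' = z(H) − z(FA) = 0.2533 − 0.1307 = 0.1226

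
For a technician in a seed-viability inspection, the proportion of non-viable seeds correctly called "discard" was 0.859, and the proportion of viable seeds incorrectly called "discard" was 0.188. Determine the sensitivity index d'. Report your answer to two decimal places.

Φ⁻¹(H) = Φ⁻¹(0.859) = 1.0758
Φ⁻¹(FA) = Φ⁻¹(0.188) = -0.8853
d' = z(H) − z(FA) = 1.0758 − (-0.8853) = 1.9611

d' = 1.96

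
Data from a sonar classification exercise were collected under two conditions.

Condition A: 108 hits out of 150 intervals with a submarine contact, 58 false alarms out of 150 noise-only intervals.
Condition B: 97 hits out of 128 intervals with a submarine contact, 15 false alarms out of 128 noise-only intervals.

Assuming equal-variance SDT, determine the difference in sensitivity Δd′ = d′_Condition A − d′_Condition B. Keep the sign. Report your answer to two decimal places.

Δd′ = -1.02

Condition A: z(0.7200) = 0.583, z(0.3867) = -0.288, d' = 0.871
Condition B: z(0.7578) = 0.699, z(0.1172) = -1.189, d' = 1.888
Δd' = d'_Condition A − d'_Condition B = 0.871 − 1.888 = -1.017
Condition B has the higher sensitivity.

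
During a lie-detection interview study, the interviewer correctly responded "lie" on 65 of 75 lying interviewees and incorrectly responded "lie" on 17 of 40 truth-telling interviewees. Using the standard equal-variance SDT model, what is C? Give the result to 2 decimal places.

H = 65/75 = 0.8667
FA = 17/40 = 0.4250
z(H) = z(0.8667) = 1.111
z(FA) = z(0.4250) = -0.189
c = −½·[z(H) + z(FA)] = −0.5 × (1.111 + (-0.189)) = -0.461

C = -0.46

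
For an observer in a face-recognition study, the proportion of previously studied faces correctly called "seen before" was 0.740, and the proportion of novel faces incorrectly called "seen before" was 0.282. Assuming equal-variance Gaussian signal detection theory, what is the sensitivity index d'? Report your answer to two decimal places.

z(0.740) = 0.6433, z(0.282) = -0.5769
d' = z(H) − z(FA) = 0.6433 − (-0.5769) = 1.2202

d' = 1.22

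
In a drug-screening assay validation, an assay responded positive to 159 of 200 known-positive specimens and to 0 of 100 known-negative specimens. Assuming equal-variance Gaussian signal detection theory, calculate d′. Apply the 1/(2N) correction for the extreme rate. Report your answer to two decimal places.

d′ = 3.40

The false-alarm rate is 0/100 = 0, so apply the 1/(2N) correction: FA → 1/(2·100) = 0.00500.
z(H) = z(0.79500) = 0.824
z(FA) = z(0.00500) = -2.576
d' = 0.824 − (-2.576) = 3.400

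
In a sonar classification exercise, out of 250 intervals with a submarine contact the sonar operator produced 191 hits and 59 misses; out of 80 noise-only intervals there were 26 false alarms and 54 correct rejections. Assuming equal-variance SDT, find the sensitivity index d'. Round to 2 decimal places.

H = 191/250 = 0.7640
FA = 26/80 = 0.3250
z(H) = 0.7192
z(FA) = -0.4538
d' = z(H) − z(FA) = 0.7192 − (-0.4538) = 1.1730

d' = 1.17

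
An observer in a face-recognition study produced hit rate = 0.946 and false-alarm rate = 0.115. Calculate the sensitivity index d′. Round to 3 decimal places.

z(0.946) = 1.6072, z(0.115) = -1.2004
d' = z(H) − z(FA) = 1.6072 − (-1.2004) = 2.8076

d′ = 2.808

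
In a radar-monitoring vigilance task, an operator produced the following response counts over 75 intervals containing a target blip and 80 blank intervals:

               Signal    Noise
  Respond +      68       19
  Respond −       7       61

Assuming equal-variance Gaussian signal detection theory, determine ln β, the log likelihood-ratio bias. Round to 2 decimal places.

ln β = -0.62

H = 68/75 = 0.9067
FA = 19/80 = 0.2375
Φ⁻¹(H) = Φ⁻¹(0.9067) = 1.321
Φ⁻¹(FA) = Φ⁻¹(0.2375) = -0.714
ln β = −½·[z(H)² − z(FA)²] = −0.5 × (1.745 − 0.510) = -0.6175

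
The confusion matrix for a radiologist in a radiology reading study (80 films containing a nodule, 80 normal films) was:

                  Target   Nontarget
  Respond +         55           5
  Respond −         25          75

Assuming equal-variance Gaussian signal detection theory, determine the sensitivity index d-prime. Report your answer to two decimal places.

d-prime = 2.02

H = 55/80 = 0.6875
FA = 5/80 = 0.0625
z(H) = z(0.6875) = 0.4888
z(FA) = z(0.0625) = -1.5341
d' = z(H) − z(FA) = 0.4888 − (-1.5341) = 2.0229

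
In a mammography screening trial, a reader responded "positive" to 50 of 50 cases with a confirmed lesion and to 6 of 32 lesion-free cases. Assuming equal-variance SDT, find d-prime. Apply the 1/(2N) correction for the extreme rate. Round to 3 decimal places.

The hit rate is 50/50 = 1, so apply the 1/(2N) correction: H → 1 − 1/(2·50) = 0.99000.
z(H) = z(0.99000) = 2.3263
z(FA) = z(0.18750) = -0.8871
d' = 2.3263 − (-0.8871) = 3.2134

d-prime = 3.213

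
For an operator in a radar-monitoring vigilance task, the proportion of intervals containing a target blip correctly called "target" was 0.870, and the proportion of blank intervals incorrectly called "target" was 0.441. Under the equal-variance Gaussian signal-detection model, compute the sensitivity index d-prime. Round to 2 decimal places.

d-prime = 1.27

z(H) = z(0.870) = 1.126
z(FA) = z(0.441) = -0.148
d' = z(H) − z(FA) = 1.126 − (-0.148) = 1.274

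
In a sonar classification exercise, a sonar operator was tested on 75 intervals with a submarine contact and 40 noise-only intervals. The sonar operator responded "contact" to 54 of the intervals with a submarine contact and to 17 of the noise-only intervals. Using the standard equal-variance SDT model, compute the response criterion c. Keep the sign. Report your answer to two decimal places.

H = 54/75 = 0.7200
FA = 17/40 = 0.4250
z(H) = 0.5828
z(FA) = -0.1891
c = −½·[z(H) + z(FA)] = −0.5 × (0.5828 + (-0.1891)) = -0.19685
c < 0: the sonar operator has a liberal response bias.

c = -0.20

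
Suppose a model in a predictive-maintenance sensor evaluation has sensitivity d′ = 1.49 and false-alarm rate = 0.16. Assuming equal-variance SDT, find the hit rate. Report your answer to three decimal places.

z(false-alarm rate) = z(0.16) = -0.9945
z(H) = z(FA) + d' = -0.9945 + 1.49 = 0.4955
hit rate = Φ(0.4955) = 0.6899

hit rate = 0.690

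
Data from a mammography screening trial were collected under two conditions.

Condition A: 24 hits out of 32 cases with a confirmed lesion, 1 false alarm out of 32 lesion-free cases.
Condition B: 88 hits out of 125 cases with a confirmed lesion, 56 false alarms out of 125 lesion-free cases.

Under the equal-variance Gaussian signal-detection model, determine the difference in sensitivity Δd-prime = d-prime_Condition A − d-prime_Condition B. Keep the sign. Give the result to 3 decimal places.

Δd-prime = 1.871

Condition A: z(0.7500) = 0.6745, z(0.0312) = -1.8634, d' = 2.5379
Condition B: z(0.7040) = 0.5359, z(0.4480) = -0.1307, d' = 0.6666
Δd' = d'_Condition A − d'_Condition B = 2.5379 − 0.6666 = 1.8713
Condition A has the higher sensitivity.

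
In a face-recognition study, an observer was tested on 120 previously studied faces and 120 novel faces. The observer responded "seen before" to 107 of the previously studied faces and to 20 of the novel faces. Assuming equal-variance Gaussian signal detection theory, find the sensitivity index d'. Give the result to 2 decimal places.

d' = 2.20

H = 107/120 = 0.8917
FA = 20/120 = 0.1667
Φ⁻¹(0.8917) = 1.236, Φ⁻¹(0.1667) = -0.967
d' = z(H) − z(FA) = 1.236 − (-0.967) = 2.203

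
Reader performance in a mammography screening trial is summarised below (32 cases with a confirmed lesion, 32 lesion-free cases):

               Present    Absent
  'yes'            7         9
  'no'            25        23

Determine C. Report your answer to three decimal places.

H = 7/32 = 0.2188
FA = 9/32 = 0.2812
z(H) = z(0.2188) = -0.7763
z(FA) = z(0.2812) = -0.5793
c = −½·[z(H) + z(FA)] = −0.5 × (-0.7763 + (-0.5793)) = 0.6778

C = 0.678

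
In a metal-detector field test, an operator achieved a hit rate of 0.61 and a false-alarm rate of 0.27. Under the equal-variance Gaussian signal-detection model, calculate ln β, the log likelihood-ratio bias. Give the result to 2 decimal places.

ln β = 0.15

z(H) = 0.279
z(FA) = -0.613
ln β = −½·[z(H)² − z(FA)²] = −0.5 × (0.078 − 0.376) = 0.149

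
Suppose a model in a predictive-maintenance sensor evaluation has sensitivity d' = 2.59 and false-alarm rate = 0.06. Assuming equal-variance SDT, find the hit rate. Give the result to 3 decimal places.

hit rate = 0.850

z(false-alarm rate) = z(0.06) = -1.5548
z(H) = z(FA) + d' = -1.5548 + 2.59 = 1.0352
hit rate = Φ(1.0352) = 0.8497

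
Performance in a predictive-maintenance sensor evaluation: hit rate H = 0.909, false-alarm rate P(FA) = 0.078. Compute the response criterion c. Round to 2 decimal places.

Φ⁻¹(0.909) = 1.335, Φ⁻¹(0.078) = -1.419
c = −½·[z(H) + z(FA)] = −0.5 × (1.335 + (-1.419)) = 0.042
c > 0: the model has a conservative response bias.

c = 0.04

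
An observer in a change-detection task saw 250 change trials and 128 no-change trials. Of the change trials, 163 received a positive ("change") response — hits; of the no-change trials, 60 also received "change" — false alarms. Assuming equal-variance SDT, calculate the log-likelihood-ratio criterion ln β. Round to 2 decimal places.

H = 163/250 = 0.6520
FA = 60/128 = 0.4688
z(H) = z(0.6520) = 0.391
z(FA) = z(0.4688) = -0.078
ln β = −½·[z(H)² − z(FA)²] = −0.5 × (0.153 − 0.006) = -0.0735

ln β = -0.07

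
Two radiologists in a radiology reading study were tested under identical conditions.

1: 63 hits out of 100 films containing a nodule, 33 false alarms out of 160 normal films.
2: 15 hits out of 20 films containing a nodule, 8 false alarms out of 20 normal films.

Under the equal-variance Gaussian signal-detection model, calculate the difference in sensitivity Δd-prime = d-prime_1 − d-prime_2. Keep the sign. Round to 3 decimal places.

1: z(0.6300) = 0.3319, z(0.2062) = -0.8197, d' = 1.1516
2: z(0.7500) = 0.6745, z(0.4000) = -0.2533, d' = 0.9278
Δd' = d'_1 − d'_2 = 1.1516 − 0.9278 = 0.2238
1 has the higher sensitivity.

Δd-prime = 0.224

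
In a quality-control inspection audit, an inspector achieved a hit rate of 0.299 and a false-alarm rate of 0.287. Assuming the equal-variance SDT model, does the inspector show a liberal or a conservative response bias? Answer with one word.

conservative

z(H) = -0.527, z(FA) = -0.562
c = −½·(z(H) + z(FA)) = 0.5445
c > 0 → conservative criterion (biased toward responding “no”).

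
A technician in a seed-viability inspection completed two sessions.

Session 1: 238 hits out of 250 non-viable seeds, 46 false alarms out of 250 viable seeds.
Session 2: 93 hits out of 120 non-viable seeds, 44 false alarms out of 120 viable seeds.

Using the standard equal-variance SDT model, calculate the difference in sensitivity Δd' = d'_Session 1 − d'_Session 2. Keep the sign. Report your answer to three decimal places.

Session 1: z(0.9520) = 1.6646, z(0.1840) = -0.9002, d' = 2.5648
Session 2: z(0.7750) = 0.7554, z(0.3667) = -0.3406, d' = 1.0960
Δd' = d'_Session 1 − d'_Session 2 = 2.5648 − 1.0960 = 1.4688
Session 1 has the higher sensitivity.

Δd' = 1.469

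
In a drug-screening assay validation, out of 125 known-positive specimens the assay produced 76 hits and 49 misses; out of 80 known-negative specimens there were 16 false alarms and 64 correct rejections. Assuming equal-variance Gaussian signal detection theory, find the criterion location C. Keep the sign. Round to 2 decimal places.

H = 76/125 = 0.6080
FA = 16/80 = 0.2000
z(H) = z(0.6080) = 0.2741
z(FA) = z(0.2000) = -0.8416
c = −½·[z(H) + z(FA)] = −0.5 × (0.2741 + (-0.8416)) = 0.28375
c > 0: the assay has a conservative response bias.

C = 0.28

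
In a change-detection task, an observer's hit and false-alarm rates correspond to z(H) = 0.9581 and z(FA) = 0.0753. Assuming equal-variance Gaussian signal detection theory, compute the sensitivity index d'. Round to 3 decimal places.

d' = z(H) − z(FA) = 0.9581 − 0.0753 = 0.8828

d' = 0.883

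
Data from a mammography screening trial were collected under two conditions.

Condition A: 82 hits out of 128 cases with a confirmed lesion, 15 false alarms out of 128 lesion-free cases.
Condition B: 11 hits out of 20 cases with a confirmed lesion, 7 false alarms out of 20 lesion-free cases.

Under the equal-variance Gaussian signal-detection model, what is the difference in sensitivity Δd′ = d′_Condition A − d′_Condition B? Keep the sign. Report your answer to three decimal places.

Condition A: z(0.6406) = 0.3601, z(0.1172) = -1.1891, d' = 1.5492
Condition B: z(0.5500) = 0.1257, z(0.3500) = -0.3853, d' = 0.5110
Δd' = d'_Condition A − d'_Condition B = 1.5492 − 0.5110 = 1.0382
Condition A has the higher sensitivity.

Δd′ = 1.038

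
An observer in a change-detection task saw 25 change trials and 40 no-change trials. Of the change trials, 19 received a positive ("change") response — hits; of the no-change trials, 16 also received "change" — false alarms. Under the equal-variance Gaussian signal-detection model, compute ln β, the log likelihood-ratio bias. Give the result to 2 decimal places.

H = 19/25 = 0.7600
FA = 16/40 = 0.4000
z(H) = z(0.7600) = 0.706
z(FA) = z(0.4000) = -0.253
ln β = −½·[z(H)² − z(FA)²] = −0.5 × (0.498 − 0.064) = -0.217

ln β = -0.22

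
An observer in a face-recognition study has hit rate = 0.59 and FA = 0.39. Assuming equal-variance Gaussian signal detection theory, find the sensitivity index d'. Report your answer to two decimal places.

d' = 0.51

z(H) = 0.2275
z(FA) = -0.2793
d' = z(H) − z(FA) = 0.2275 − (-0.2793) = 0.5068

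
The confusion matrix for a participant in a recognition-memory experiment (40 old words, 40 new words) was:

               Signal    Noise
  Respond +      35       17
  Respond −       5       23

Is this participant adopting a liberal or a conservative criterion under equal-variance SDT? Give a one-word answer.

liberal

z(H) = 1.150, z(FA) = -0.189
c = −½·(z(H) + z(FA)) = -0.4805
c < 0 → liberal criterion (biased toward responding “yes”).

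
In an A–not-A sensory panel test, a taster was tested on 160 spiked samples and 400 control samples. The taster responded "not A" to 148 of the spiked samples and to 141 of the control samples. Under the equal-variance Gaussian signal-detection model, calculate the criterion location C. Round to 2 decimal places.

H = 148/160 = 0.9250
FA = 141/400 = 0.3525
z(H) = z(0.9250) = 1.440
z(FA) = z(0.3525) = -0.379
c = −½·[z(H) + z(FA)] = −0.5 × (1.440 + (-0.379)) = -0.5305
c < 0: the taster has a liberal response bias.

C = -0.53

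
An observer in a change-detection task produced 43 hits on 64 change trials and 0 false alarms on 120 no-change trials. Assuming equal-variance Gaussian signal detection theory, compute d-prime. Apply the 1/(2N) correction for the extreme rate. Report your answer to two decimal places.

The false-alarm rate is 0/120 = 0, so apply the 1/(2N) correction: FA → 1/(2·120) = 0.00417.
z(H) = z(0.67188) = 0.445
z(FA) = z(0.00417) = -2.638
d' = 0.445 − (-2.638) = 3.083

d-prime = 3.08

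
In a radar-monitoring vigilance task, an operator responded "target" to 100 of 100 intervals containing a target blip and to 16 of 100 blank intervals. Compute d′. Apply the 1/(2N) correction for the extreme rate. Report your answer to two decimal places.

The hit rate is 100/100 = 1, so apply the 1/(2N) correction: H → 1 − 1/(2·100) = 0.99500.
z(H) = z(0.99500) = 2.576
z(FA) = z(0.16000) = -0.994
d' = 2.576 − (-0.994) = 3.570

d′ = 3.57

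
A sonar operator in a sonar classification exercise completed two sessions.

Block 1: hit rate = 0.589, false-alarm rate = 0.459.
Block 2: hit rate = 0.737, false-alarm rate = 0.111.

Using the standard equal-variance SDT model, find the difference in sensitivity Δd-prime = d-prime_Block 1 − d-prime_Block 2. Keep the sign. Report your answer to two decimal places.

Δd-prime = -1.53

Block 1: z(0.589) = 0.225, z(0.459) = -0.103, d' = 0.328
Block 2: z(0.737) = 0.634, z(0.111) = -1.221, d' = 1.855
Δd' = d'_Block 1 − d'_Block 2 = 0.328 − 1.855 = -1.527
Block 2 has the higher sensitivity.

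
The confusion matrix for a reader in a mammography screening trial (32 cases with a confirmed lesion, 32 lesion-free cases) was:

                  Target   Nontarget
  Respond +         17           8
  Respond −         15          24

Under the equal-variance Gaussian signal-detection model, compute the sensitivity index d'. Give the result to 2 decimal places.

d' = 0.75

H = 17/32 = 0.5312
FA = 8/32 = 0.2500
Φ⁻¹(H) = 0.078
Φ⁻¹(FA) = -0.674
d' = z(H) − z(FA) = 0.078 − (-0.674) = 0.752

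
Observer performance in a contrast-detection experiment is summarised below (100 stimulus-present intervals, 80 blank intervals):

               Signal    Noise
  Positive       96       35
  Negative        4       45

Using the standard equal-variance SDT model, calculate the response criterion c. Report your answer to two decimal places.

c = -0.80

H = 96/100 = 0.9600
FA = 35/80 = 0.4375
Φ⁻¹(H) = 1.7507
Φ⁻¹(FA) = -0.1573
c = −½·[z(H) + z(FA)] = −0.5 × (1.7507 + (-0.1573)) = -0.7967
c < 0: the observer has a liberal response bias.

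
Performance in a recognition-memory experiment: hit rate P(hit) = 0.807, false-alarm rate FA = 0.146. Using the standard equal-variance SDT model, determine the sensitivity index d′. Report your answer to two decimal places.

z(0.807) = 0.8669, z(0.146) = -1.0537
d' = z(H) − z(FA) = 0.8669 − (-1.0537) = 1.9206

d′ = 1.92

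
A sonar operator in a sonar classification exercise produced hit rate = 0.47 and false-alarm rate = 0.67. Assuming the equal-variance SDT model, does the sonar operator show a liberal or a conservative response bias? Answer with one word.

liberal

z(H) = -0.075, z(FA) = 0.440
c = −½·(z(H) + z(FA)) = -0.1825
c < 0 → liberal criterion (biased toward responding “yes”).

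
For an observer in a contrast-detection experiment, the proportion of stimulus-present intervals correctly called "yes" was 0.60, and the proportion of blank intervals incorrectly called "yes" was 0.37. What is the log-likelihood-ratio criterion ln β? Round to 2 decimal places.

z(H) = z(0.60) = 0.253
z(FA) = z(0.37) = -0.332
ln β = −½·[z(H)² − z(FA)²] = −0.5 × (0.064 − 0.110) = 0.023

ln β = 0.02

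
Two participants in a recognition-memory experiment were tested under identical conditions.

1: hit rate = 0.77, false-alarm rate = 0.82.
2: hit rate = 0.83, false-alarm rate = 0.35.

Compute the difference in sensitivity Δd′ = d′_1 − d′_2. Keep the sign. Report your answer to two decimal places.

1: z(0.77) = 0.739, z(0.82) = 0.915, d' = -0.176
2: z(0.83) = 0.954, z(0.35) = -0.385, d' = 1.339
Δd' = d'_1 − d'_2 = -0.176 − 1.339 = -1.515
2 has the higher sensitivity.

Δd′ = -1.52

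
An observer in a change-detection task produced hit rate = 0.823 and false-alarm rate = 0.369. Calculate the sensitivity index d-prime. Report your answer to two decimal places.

d-prime = 1.26

z(0.823) = 0.927, z(0.369) = -0.335
d' = z(H) − z(FA) = 0.927 − (-0.335) = 1.262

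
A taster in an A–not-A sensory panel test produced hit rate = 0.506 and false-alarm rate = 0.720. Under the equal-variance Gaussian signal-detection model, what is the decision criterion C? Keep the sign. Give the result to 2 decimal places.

z(H) = z(0.506) = 0.0150
z(FA) = z(0.720) = 0.5828
c = −½·[z(H) + z(FA)] = −0.5 × (0.0150 + 0.5828) = -0.2989
c < 0: the taster has a liberal response bias.

C = -0.30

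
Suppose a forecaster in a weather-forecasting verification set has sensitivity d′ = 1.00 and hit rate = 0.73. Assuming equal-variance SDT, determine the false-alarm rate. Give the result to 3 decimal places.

false-alarm rate = 0.349

z(hit rate) = z(0.73) = 0.6128
z(FA) = z(H) − d' = 0.6128 − 1.00 = -0.3872
false-alarm rate = Φ(-0.3872) = 0.3493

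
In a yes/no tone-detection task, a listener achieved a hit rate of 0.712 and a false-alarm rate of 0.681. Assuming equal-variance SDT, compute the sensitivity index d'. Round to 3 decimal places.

d' = 0.089

z(H) = z(0.712) = 0.5592
z(FA) = z(0.681) = 0.4705
d' = z(H) − z(FA) = 0.5592 − 0.4705 = 0.0887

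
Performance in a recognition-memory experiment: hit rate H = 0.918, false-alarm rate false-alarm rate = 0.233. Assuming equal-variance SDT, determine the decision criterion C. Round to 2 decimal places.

C = -0.33

z(H) = z(0.918) = 1.3917
z(FA) = z(0.233) = -0.7290
c = −½·[z(H) + z(FA)] = −0.5 × (1.3917 + (-0.7290)) = -0.33135
c < 0: the participant has a liberal response bias.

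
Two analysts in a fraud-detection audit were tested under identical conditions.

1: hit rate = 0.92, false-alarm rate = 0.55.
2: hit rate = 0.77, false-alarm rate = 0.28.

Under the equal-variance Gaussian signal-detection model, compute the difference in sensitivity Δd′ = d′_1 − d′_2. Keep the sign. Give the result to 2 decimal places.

1: z(0.92) = 1.405, z(0.55) = 0.126, d' = 1.279
2: z(0.77) = 0.739, z(0.28) = -0.583, d' = 1.322
Δd' = d'_1 − d'_2 = 1.279 − 1.322 = -0.043
2 has the higher sensitivity.

Δd′ = -0.04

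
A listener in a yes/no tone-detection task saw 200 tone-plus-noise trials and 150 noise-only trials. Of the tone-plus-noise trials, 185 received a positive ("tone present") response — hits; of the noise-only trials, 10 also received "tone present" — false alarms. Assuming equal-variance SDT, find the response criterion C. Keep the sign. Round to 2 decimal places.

H = 185/200 = 0.9250
FA = 10/150 = 0.0667
z(H) = z(0.9250) = 1.4395
z(FA) = z(0.0667) = -1.5008
c = −½·[z(H) + z(FA)] = −0.5 × (1.4395 + (-1.5008)) = 0.03065
c > 0: the listener has a conservative response bias.

C = 0.03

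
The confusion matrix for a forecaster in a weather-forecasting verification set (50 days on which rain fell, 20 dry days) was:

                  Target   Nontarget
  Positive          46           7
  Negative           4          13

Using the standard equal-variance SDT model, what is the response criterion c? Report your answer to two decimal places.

H = 46/50 = 0.9200
FA = 7/20 = 0.3500
z(H) = z(0.9200) = 1.4051
z(FA) = z(0.3500) = -0.3853
c = −½·[z(H) + z(FA)] = −0.5 × (1.4051 + (-0.3853)) = -0.5099
c < 0: the forecaster has a liberal response bias.

c = -0.51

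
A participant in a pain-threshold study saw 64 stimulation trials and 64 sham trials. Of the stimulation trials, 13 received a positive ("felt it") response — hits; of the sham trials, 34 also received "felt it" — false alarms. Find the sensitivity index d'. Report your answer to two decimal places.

d' = -0.91

H = 13/64 = 0.2031
FA = 34/64 = 0.5312
Φ⁻¹(H) = Φ⁻¹(0.2031) = -0.831
Φ⁻¹(FA) = Φ⁻¹(0.5312) = 0.078
d' = z(H) − z(FA) = -0.831 − 0.078 = -0.909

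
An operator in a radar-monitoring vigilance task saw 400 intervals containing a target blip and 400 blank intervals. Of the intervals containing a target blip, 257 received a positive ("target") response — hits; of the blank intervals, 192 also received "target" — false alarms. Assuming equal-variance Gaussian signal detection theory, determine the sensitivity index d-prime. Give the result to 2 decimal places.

H = 257/400 = 0.6425
FA = 192/400 = 0.4800
z(H) = 0.365
z(FA) = -0.050
d' = z(H) − z(FA) = 0.365 − (-0.050) = 0.415

d-prime = 0.42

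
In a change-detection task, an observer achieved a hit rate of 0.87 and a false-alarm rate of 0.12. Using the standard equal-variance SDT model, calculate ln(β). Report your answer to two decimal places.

ln β = 0.06

Φ⁻¹(0.87) = 1.126, Φ⁻¹(0.12) = -1.175
ln β = −½·[z(H)² − z(FA)²] = −0.5 × (1.268 − 1.381) = 0.0565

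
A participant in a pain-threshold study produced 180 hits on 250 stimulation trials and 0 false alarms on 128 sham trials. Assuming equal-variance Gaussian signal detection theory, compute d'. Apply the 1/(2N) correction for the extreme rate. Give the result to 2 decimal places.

The false-alarm rate is 0/128 = 0, so apply the 1/(2N) correction: FA → 1/(2·128) = 0.00391.
z(H) = z(0.72000) = 0.583
z(FA) = z(0.00391) = -2.660
d' = 0.583 − (-2.660) = 3.243

d' = 3.24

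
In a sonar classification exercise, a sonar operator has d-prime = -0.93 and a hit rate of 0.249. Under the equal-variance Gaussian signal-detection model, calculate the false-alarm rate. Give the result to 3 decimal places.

z(hit rate) = z(0.249) = -0.6776
z(FA) = z(H) − d' = -0.6776 − (-0.93) = 0.2524
false-alarm rate = Φ(0.2524) = 0.5996

false-alarm rate = 0.600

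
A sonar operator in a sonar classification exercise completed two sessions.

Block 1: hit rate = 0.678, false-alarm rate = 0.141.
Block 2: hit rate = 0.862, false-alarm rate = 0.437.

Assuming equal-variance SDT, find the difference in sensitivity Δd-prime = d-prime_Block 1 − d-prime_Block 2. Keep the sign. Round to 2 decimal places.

Δd-prime = 0.29

Block 1: z(0.678) = 0.462, z(0.141) = -1.076, d' = 1.538
Block 2: z(0.862) = 1.089, z(0.437) = -0.159, d' = 1.248
Δd' = d'_Block 1 − d'_Block 2 = 1.538 − 1.248 = 0.290
Block 1 has the higher sensitivity.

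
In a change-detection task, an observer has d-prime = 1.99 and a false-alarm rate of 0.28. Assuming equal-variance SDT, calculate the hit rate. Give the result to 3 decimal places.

z(false-alarm rate) = z(0.28) = -0.5828
z(H) = z(FA) + d' = -0.5828 + 1.99 = 1.4072
hit rate = Φ(1.4072) = 0.9203

hit rate = 0.920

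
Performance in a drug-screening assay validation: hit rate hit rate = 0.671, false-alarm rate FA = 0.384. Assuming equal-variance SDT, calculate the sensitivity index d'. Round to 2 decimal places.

d' = 0.74

Φ⁻¹(H) = 0.443
Φ⁻¹(FA) = -0.295
d' = z(H) − z(FA) = 0.443 − (-0.295) = 0.738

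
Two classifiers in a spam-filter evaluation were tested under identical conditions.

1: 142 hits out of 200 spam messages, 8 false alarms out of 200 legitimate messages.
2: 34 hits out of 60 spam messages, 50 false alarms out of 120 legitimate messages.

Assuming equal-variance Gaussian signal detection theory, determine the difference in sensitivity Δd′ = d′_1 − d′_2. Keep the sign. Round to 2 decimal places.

Δd′ = 1.93

1: z(0.7100) = 0.553, z(0.0400) = -1.751, d' = 2.304
2: z(0.5667) = 0.168, z(0.4167) = -0.210, d' = 0.378
Δd' = d'_1 − d'_2 = 2.304 − 0.378 = 1.926
1 has the higher sensitivity.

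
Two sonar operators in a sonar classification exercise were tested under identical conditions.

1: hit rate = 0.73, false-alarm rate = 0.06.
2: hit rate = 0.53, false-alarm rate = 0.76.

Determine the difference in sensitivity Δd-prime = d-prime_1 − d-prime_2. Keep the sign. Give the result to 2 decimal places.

1: z(0.73) = 0.613, z(0.06) = -1.555, d' = 2.168
2: z(0.53) = 0.075, z(0.76) = 0.706, d' = -0.631
Δd' = d'_1 − d'_2 = 2.168 − (-0.631) = 2.799
1 has the higher sensitivity.

Δd-prime = 2.80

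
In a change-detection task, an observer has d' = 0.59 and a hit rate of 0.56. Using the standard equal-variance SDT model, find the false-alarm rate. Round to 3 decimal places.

z(hit rate) = z(0.56) = 0.1510
z(FA) = z(H) − d' = 0.1510 − 0.59 = -0.4390
false-alarm rate = Φ(-0.4390) = 0.3303

false-alarm rate = 0.330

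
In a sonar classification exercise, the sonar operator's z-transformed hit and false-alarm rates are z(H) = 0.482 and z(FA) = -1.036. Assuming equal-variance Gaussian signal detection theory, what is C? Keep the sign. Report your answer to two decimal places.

C = 0.28

c = −½·[z(H) + z(FA)] = −½·(0.482 + (-1.036)) = 0.277
c > 0: the sonar operator has a conservative response bias.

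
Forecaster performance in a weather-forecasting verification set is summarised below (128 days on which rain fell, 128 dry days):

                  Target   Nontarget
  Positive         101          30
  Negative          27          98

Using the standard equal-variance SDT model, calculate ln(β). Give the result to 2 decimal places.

ln β = -0.06

H = 101/128 = 0.7891
FA = 30/128 = 0.2344
Φ⁻¹(0.7891) = 0.803, Φ⁻¹(0.2344) = -0.724
ln β = −½·[z(H)² − z(FA)²] = −0.5 × (0.645 − 0.524) = -0.0605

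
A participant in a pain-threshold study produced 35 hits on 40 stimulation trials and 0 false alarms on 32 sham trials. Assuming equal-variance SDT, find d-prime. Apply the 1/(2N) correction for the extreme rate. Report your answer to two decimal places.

The false-alarm rate is 0/32 = 0, so apply the 1/(2N) correction: FA → 1/(2·32) = 0.01562.
z(H) = z(0.87500) = 1.150
z(FA) = z(0.01562) = -2.154
d' = 1.150 − (-2.154) = 3.304

d-prime = 3.30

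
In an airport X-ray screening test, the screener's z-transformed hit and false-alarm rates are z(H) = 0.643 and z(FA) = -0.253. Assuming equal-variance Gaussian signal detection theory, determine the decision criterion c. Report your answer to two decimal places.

c = −½·[z(H) + z(FA)] = −½·(0.643 + (-0.253)) = -0.195
c < 0: the screener has a liberal response bias.

c = -0.20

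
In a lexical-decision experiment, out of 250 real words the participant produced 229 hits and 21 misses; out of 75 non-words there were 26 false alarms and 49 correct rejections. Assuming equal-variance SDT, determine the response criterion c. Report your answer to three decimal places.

H = 229/250 = 0.9160
FA = 26/75 = 0.3467
z(H) = z(0.9160) = 1.3787
z(FA) = z(0.3467) = -0.3942
c = −½·[z(H) + z(FA)] = −0.5 × (1.3787 + (-0.3942)) = -0.49225
c < 0: the participant has a liberal response bias.

c = -0.492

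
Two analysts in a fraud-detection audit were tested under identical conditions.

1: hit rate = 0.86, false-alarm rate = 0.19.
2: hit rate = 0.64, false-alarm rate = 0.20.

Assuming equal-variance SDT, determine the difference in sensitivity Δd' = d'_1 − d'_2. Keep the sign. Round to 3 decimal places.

1: z(0.86) = 1.0803, z(0.19) = -0.8779, d' = 1.9582
2: z(0.64) = 0.3585, z(0.20) = -0.8416, d' = 1.2001
Δd' = d'_1 − d'_2 = 1.9582 − 1.2001 = 0.7581
1 has the higher sensitivity.

Δd' = 0.758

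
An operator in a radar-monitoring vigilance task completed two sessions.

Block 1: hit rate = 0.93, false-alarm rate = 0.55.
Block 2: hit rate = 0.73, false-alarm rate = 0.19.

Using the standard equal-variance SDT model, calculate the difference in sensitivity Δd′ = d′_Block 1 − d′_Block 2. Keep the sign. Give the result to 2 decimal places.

Block 1: z(0.93) = 1.476, z(0.55) = 0.126, d' = 1.350
Block 2: z(0.73) = 0.613, z(0.19) = -0.878, d' = 1.491
Δd' = d'_Block 1 − d'_Block 2 = 1.350 − 1.491 = -0.141
Block 2 has the higher sensitivity.

Δd′ = -0.14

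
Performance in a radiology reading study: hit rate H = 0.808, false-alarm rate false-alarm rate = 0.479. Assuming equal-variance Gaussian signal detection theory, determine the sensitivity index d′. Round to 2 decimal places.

Φ⁻¹(0.808) = 0.871, Φ⁻¹(0.479) = -0.053
d' = z(H) − z(FA) = 0.871 − (-0.053) = 0.924

d′ = 0.92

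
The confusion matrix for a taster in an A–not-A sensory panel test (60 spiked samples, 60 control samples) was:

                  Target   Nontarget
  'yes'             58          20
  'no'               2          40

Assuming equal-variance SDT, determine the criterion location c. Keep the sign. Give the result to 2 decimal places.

H = 58/60 = 0.9667
FA = 20/60 = 0.3333
z(0.9667) = 1.8344, z(0.3333) = -0.4308
c = −½·[z(H) + z(FA)] = −0.5 × (1.8344 + (-0.4308)) = -0.7018
c < 0: the taster has a liberal response bias.

c = -0.70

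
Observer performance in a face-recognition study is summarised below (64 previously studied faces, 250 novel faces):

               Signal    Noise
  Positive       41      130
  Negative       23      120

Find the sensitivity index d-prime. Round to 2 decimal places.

d-prime = 0.31

H = 41/64 = 0.6406
FA = 130/250 = 0.5200
z(H) = z(0.6406) = 0.360
z(FA) = z(0.5200) = 0.050
d' = z(H) − z(FA) = 0.360 − 0.050 = 0.310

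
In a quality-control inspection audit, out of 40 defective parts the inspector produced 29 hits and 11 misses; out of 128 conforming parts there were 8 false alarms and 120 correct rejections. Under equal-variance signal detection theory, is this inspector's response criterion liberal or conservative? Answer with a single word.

z(H) = 0.598, z(FA) = -1.534
c = −½·(z(H) + z(FA)) = 0.468
c > 0 → conservative criterion (biased toward responding “no”).

conservative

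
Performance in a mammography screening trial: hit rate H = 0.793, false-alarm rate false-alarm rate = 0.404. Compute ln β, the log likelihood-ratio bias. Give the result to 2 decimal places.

ln β = -0.30

Φ⁻¹(0.793) = 0.817, Φ⁻¹(0.404) = -0.243
ln β = −½·[z(H)² − z(FA)²] = −0.5 × (0.667 − 0.059) = -0.304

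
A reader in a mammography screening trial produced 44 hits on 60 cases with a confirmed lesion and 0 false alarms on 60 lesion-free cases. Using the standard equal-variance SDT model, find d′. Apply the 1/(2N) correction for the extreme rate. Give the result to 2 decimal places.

d′ = 3.02

The false-alarm rate is 0/60 = 0, so apply the 1/(2N) correction: FA → 1/(2·60) = 0.00833.
z(H) = z(0.73333) = 0.623
z(FA) = z(0.00833) = -2.394
d' = 0.623 − (-2.394) = 3.017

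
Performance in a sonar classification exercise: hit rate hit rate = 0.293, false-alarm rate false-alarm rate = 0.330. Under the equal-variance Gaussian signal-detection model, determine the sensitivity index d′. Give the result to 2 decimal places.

d′ = -0.10

z(0.293) = -0.5446, z(0.330) = -0.4399
d' = z(H) − z(FA) = -0.5446 − (-0.4399) = -0.1047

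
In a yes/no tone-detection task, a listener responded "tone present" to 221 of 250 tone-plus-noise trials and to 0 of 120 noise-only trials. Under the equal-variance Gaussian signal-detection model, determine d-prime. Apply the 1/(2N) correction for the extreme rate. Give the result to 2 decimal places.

The false-alarm rate is 0/120 = 0, so apply the 1/(2N) correction: FA → 1/(2·120) = 0.00417.
z(H) = z(0.88400) = 1.195
z(FA) = z(0.00417) = -2.638
d' = 1.195 − (-2.638) = 3.833

d-prime = 3.83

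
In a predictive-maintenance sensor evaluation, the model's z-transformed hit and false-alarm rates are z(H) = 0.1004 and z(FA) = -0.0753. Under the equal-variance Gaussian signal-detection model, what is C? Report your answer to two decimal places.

C = -0.01

c = −½·[z(H) + z(FA)] = −½·(0.1004 + (-0.0753)) = -0.01255
c < 0: the model has a liberal response bias.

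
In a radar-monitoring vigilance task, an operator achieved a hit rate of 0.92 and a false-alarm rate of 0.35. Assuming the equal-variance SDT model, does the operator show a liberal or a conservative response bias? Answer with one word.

z(H) = 1.405, z(FA) = -0.385
c = −½·(z(H) + z(FA)) = -0.510
c < 0 → liberal criterion (biased toward responding “yes”).

liberal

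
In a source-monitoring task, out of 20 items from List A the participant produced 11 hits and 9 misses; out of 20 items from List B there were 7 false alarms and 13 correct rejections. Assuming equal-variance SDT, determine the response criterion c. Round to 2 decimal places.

H = 11/20 = 0.5500
FA = 7/20 = 0.3500
z(H) = z(0.5500) = 0.126
z(FA) = z(0.3500) = -0.385
c = −½·[z(H) + z(FA)] = −0.5 × (0.126 + (-0.385)) = 0.1295
c > 0: the participant has a conservative response bias.

c = 0.13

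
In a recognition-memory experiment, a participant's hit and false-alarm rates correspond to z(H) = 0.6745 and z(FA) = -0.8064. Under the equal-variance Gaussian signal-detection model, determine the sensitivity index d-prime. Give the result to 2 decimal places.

d' = z(H) − z(FA) = 0.6745 − (-0.8064) = 1.4809

d-prime = 1.48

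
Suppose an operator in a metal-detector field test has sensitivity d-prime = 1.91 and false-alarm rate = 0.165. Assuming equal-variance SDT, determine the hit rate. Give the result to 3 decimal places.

z(false-alarm rate) = z(0.165) = -0.9741
z(H) = z(FA) + d' = -0.9741 + 1.91 = 0.9359
hit rate = Φ(0.9359) = 0.8253

hit rate = 0.825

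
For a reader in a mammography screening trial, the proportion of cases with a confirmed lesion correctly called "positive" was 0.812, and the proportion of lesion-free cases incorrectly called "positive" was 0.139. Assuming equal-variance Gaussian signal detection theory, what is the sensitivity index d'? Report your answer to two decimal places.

z(H) = z(0.812) = 0.8853
z(FA) = z(0.139) = -1.0848
d' = z(H) − z(FA) = 0.8853 − (-1.0848) = 1.9701

d' = 1.97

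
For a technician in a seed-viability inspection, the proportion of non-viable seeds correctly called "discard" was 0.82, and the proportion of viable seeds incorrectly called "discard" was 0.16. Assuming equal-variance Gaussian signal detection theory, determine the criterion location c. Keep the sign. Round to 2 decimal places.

Φ⁻¹(H) = Φ⁻¹(0.82) = 0.915
Φ⁻¹(FA) = Φ⁻¹(0.16) = -0.994
c = −½·[z(H) + z(FA)] = −0.5 × (0.915 + (-0.994)) = 0.0395

c = 0.04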